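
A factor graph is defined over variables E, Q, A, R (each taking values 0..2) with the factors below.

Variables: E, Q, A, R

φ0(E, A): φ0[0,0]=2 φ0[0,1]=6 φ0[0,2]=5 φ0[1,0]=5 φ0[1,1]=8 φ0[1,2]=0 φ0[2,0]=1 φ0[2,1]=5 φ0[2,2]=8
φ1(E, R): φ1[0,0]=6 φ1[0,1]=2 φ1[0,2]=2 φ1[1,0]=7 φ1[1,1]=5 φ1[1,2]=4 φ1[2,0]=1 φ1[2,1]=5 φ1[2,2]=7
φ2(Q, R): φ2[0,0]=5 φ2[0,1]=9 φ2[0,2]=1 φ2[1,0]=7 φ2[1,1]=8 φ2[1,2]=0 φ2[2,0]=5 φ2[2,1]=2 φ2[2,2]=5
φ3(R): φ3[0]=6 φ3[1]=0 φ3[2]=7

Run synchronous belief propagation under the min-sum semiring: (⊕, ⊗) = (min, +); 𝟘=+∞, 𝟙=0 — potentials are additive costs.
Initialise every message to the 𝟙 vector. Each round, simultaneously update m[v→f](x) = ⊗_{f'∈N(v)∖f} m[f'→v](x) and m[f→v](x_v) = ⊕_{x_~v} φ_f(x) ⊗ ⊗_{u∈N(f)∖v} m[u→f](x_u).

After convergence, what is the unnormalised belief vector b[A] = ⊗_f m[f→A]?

init: all messages = 𝟙 over 3 values
r1 m[φ0→E] = [2, 0, 1]
r1 m[φ0→A] = [1, 5, 0]
r1 m[φ1→E] = [2, 4, 1]
r1 m[φ1→R] = [1, 2, 2]
r1 m[φ2→Q] = [1, 0, 2]
r1 m[φ2→R] = [5, 2, 0]
r1 m[φ3→R] = [6, 0, 7]
r1 m[E→φ0] = [0, 0, 0]
r1 m[E→φ1] = [0, 0, 0]
r1 m[Q→φ2] = [0, 0, 0]
r1 m[A→φ0] = [0, 0, 0]
r1 m[R→φ1] = [0, 0, 0]
r1 m[R→φ2] = [0, 0, 0]
r1 m[R→φ3] = [0, 0, 0]
r2 m[φ0→E] = [2, 0, 1]
r2 m[φ0→A] = [1, 5, 0]
r2 m[φ1→E] = [2, 4, 1]
r2 m[φ1→R] = [1, 2, 2]
r2 m[φ2→Q] = [1, 0, 2]
r2 m[φ2→R] = [5, 2, 0]
r2 m[φ3→R] = [6, 0, 7]
r2 m[E→φ0] = [2, 4, 1]
r2 m[E→φ1] = [2, 0, 1]
r2 m[Q→φ2] = [0, 0, 0]
r2 m[A→φ0] = [0, 0, 0]
r2 m[R→φ1] = [11, 2, 7]
r2 m[R→φ2] = [7, 2, 9]
r2 m[R→φ3] = [6, 4, 2]
r3 m[φ0→E] = [2, 0, 1]
r3 m[φ0→A] = [2, 6, 4]
r3 m[φ1→E] = [4, 7, 7]
r3 m[φ1→R] = [2, 4, 4]
r3 m[φ2→Q] = [10, 9, 4]
r3 m[φ2→R] = [5, 2, 0]
r3 m[φ3→R] = [6, 0, 7]
r3 m[E→φ0] = [2, 4, 1]
r3 m[E→φ1] = [2, 0, 1]
r3 m[Q→φ2] = [0, 0, 0]
r3 m[A→φ0] = [0, 0, 0]
r3 m[R→φ1] = [11, 2, 7]
r3 m[R→φ2] = [7, 2, 9]
r3 m[R→φ3] = [6, 4, 2]
r4 m[φ0→E] = [2, 0, 1]
r4 m[φ0→A] = [2, 6, 4]
r4 m[φ1→E] = [4, 7, 7]
r4 m[φ1→R] = [2, 4, 4]
r4 m[φ2→Q] = [10, 9, 4]
r4 m[φ2→R] = [5, 2, 0]
r4 m[φ3→R] = [6, 0, 7]
r4 m[E→φ0] = [4, 7, 7]
r4 m[E→φ1] = [2, 0, 1]
r4 m[Q→φ2] = [0, 0, 0]
r4 m[A→φ0] = [0, 0, 0]
r4 m[R→φ1] = [11, 2, 7]
r4 m[R→φ2] = [8, 4, 11]
r4 m[R→φ3] = [7, 6, 4]
r5 m[φ0→E] = [2, 0, 1]
r5 m[φ0→A] = [6, 10, 7]
r5 m[φ1→E] = [4, 7, 7]
r5 m[φ1→R] = [2, 4, 4]
r5 m[φ2→Q] = [12, 11, 6]
r5 m[φ2→R] = [5, 2, 0]
r5 m[φ3→R] = [6, 0, 7]
r5 m[E→φ0] = [4, 7, 7]
r5 m[E→φ1] = [2, 0, 1]
r5 m[Q→φ2] = [0, 0, 0]
r5 m[A→φ0] = [0, 0, 0]
r5 m[R→φ1] = [11, 2, 7]
r5 m[R→φ2] = [8, 4, 11]
r5 m[R→φ3] = [7, 6, 4]
r6 m[φ0→E] = [2, 0, 1]
r6 m[φ0→A] = [6, 10, 7]
r6 m[φ1→E] = [4, 7, 7]
r6 m[φ1→R] = [2, 4, 4]
r6 m[φ2→Q] = [12, 11, 6]
r6 m[φ2→R] = [5, 2, 0]
r6 m[φ3→R] = [6, 0, 7]
r6 m[E→φ0] = [4, 7, 7]
r6 m[E→φ1] = [2, 0, 1]
r6 m[Q→φ2] = [0, 0, 0]
r6 m[A→φ0] = [0, 0, 0]
r6 m[R→φ1] = [11, 2, 7]
r6 m[R→φ2] = [8, 4, 11]
r6 m[R→φ3] = [7, 6, 4]
fixed point reached at round 6
b[A] = ⊗ incoming = [6, 10, 7]

b[A] = [6, 10, 7]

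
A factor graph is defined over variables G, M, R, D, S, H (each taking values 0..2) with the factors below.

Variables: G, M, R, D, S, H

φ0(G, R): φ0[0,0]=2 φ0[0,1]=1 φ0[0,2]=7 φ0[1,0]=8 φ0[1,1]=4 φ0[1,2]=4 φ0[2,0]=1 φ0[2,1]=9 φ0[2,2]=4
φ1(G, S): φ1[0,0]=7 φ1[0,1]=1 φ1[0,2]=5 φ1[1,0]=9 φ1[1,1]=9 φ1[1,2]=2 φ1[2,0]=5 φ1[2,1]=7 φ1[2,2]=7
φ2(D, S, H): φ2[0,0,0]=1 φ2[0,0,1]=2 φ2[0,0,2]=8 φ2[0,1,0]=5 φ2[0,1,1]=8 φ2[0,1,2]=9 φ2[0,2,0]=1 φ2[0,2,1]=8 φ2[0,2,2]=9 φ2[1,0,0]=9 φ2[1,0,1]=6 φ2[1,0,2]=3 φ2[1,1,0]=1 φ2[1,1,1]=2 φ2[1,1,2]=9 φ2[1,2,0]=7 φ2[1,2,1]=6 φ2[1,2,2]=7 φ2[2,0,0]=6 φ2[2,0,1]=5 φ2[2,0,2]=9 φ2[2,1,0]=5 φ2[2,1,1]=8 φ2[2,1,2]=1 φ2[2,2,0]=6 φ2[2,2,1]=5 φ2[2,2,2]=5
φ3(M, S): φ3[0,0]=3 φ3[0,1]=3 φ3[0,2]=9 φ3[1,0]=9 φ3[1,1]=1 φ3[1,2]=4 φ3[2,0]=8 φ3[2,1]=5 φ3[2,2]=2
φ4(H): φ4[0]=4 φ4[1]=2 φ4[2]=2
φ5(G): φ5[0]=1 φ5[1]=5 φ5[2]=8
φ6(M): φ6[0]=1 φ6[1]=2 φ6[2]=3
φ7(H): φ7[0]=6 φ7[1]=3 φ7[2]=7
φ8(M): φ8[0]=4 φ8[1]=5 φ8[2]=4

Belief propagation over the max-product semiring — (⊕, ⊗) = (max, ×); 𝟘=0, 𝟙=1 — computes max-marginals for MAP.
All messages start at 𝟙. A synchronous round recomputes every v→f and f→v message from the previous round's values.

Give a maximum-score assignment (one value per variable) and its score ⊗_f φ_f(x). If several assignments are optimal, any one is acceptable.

init: all messages = 𝟙 over 3 values
r1 m[φ0→G] = [7, 8, 9]
r1 m[φ0→R] = [8, 9, 7]
r1 m[φ1→G] = [7, 9, 7]
r1 m[φ1→S] = [9, 9, 7]
r1 m[φ2→D] = [9, 9, 9]
r1 m[φ2→S] = [9, 9, 9]
r1 m[φ2→H] = [9, 8, 9]
r1 m[φ3→M] = [9, 9, 8]
r1 m[φ3→S] = [9, 5, 9]
r1 m[φ4→H] = [4, 2, 2]
r1 m[φ5→G] = [1, 5, 8]
r1 m[φ6→M] = [1, 2, 3]
r1 m[φ7→H] = [6, 3, 7]
r1 m[φ8→M] = [4, 5, 4]
r1 m[G→φ0] = [1, 1, 1]
r1 m[G→φ1] = [1, 1, 1]
r1 m[G→φ5] = [1, 1, 1]
r1 m[M→φ3] = [1, 1, 1]
r1 m[M→φ6] = [1, 1, 1]
r1 m[M→φ8] = [1, 1, 1]
r1 m[R→φ0] = [1, 1, 1]
r1 m[D→φ2] = [1, 1, 1]
r1 m[S→φ1] = [1, 1, 1]
r1 m[S→φ2] = [1, 1, 1]
r1 m[S→φ3] = [1, 1, 1]
r1 m[H→φ2] = [1, 1, 1]
r1 m[H→φ4] = [1, 1, 1]
r1 m[H→φ7] = [1, 1, 1]
r2 m[φ0→G] = [7, 8, 9]
r2 m[φ0→R] = [8, 9, 7]
r2 m[φ1→G] = [7, 9, 7]
r2 m[φ1→S] = [9, 9, 7]
r2 m[φ2→D] = [9, 9, 9]
r2 m[φ2→S] = [9, 9, 9]
r2 m[φ2→H] = [9, 8, 9]
r2 m[φ3→M] = [9, 9, 8]
r2 m[φ3→S] = [9, 5, 9]
r2 m[φ4→H] = [4, 2, 2]
r2 m[φ5→G] = [1, 5, 8]
r2 m[φ6→M] = [1, 2, 3]
r2 m[φ7→H] = [6, 3, 7]
r2 m[φ8→M] = [4, 5, 4]
r2 m[G→φ0] = [7, 45, 56]
r2 m[G→φ1] = [7, 40, 72]
r2 m[G→φ5] = [49, 72, 63]
r2 m[M→φ3] = [4, 10, 12]
r2 m[M→φ6] = [36, 45, 32]
r2 m[M→φ8] = [9, 18, 24]
r2 m[R→φ0] = [1, 1, 1]
r2 m[D→φ2] = [1, 1, 1]
r2 m[S→φ1] = [81, 45, 81]
r2 m[S→φ2] = [81, 45, 63]
r2 m[S→φ3] = [81, 81, 63]
r2 m[H→φ2] = [24, 6, 14]
r2 m[H→φ4] = [54, 24, 63]
r2 m[H→φ7] = [36, 16, 18]
r3 m[φ0→G] = [7, 8, 9]
r3 m[φ0→R] = [360, 504, 224]
r3 m[φ1→G] = [567, 729, 567]
r3 m[φ1→S] = [360, 504, 504]
r3 m[φ2→D] = [9072, 17496, 11664]
r3 m[φ2→S] = [216, 126, 168]
r3 m[φ2→H] = [729, 504, 729]
r3 m[φ3→M] = [567, 729, 648]
r3 m[φ3→S] = [96, 60, 40]
r3 m[φ4→H] = [4, 2, 2]
r3 m[φ5→G] = [1, 5, 8]
r3 m[φ6→M] = [1, 2, 3]
r3 m[φ7→H] = [6, 3, 7]
r3 m[φ8→M] = [4, 5, 4]
r3 m[G→φ0] = [7, 45, 56]
r3 m[G→φ1] = [7, 40, 72]
r3 m[G→φ5] = [49, 72, 63]
r3 m[M→φ3] = [4, 10, 12]
r3 m[M→φ6] = [36, 45, 32]
r3 m[M→φ8] = [9, 18, 24]
r3 m[R→φ0] = [1, 1, 1]
r3 m[D→φ2] = [1, 1, 1]
r3 m[S→φ1] = [81, 45, 81]
r3 m[S→φ2] = [81, 45, 63]
r3 m[S→φ3] = [81, 81, 63]
r3 m[H→φ2] = [24, 6, 14]
r3 m[H→φ4] = [54, 24, 63]
r3 m[H→φ7] = [36, 16, 18]
r4 m[φ0→G] = [7, 8, 9]
r4 m[φ0→R] = [360, 504, 224]
r4 m[φ1→G] = [567, 729, 567]
r4 m[φ1→S] = [360, 504, 504]
r4 m[φ2→D] = [9072, 17496, 11664]
r4 m[φ2→S] = [216, 126, 168]
r4 m[φ2→H] = [729, 504, 729]
r4 m[φ3→M] = [567, 729, 648]
r4 m[φ3→S] = [96, 60, 40]
r4 m[φ4→H] = [4, 2, 2]
r4 m[φ5→G] = [1, 5, 8]
r4 m[φ6→M] = [1, 2, 3]
r4 m[φ7→H] = [6, 3, 7]
r4 m[φ8→M] = [4, 5, 4]
r4 m[G→φ0] = [567, 3645, 4536]
r4 m[G→φ1] = [7, 40, 72]
r4 m[G→φ5] = [3969, 5832, 5103]
r4 m[M→φ3] = [4, 10, 12]
r4 m[M→φ6] = [2268, 3645, 2592]
r4 m[M→φ8] = [567, 1458, 1944]
r4 m[R→φ0] = [1, 1, 1]
r4 m[D→φ2] = [1, 1, 1]
r4 m[S→φ1] = [20736, 7560, 6720]
r4 m[S→φ2] = [34560, 30240, 20160]
r4 m[S→φ3] = [77760, 63504, 84672]
r4 m[H→φ2] = [24, 6, 14]
r4 m[H→φ4] = [4374, 1512, 5103]
r4 m[H→φ7] = [2916, 1008, 1458]
r5 m[φ0→G] = [7, 8, 9]
r5 m[φ0→R] = [29160, 40824, 18144]
r5 m[φ1→G] = [145152, 186624, 103680]
r5 m[φ1→S] = [360, 504, 504]
r5 m[φ2→D] = [3870720, 7464960, 4976640]
r5 m[φ2→S] = [216, 126, 168]
r5 m[φ2→H] = [311040, 241920, 311040]
r5 m[φ3→M] = [762048, 699840, 622080]
r5 m[φ3→S] = [96, 60, 40]
r5 m[φ4→H] = [4, 2, 2]
r5 m[φ5→G] = [1, 5, 8]
r5 m[φ6→M] = [1, 2, 3]
r5 m[φ7→H] = [6, 3, 7]
r5 m[φ8→M] = [4, 5, 4]
r5 m[G→φ0] = [567, 3645, 4536]
r5 m[G→φ1] = [7, 40, 72]
r5 m[G→φ5] = [3969, 5832, 5103]
r5 m[M→φ3] = [4, 10, 12]
r5 m[M→φ6] = [2268, 3645, 2592]
r5 m[M→φ8] = [567, 1458, 1944]
r5 m[R→φ0] = [1, 1, 1]
r5 m[D→φ2] = [1, 1, 1]
r5 m[S→φ1] = [20736, 7560, 6720]
r5 m[S→φ2] = [34560, 30240, 20160]
r5 m[S→φ3] = [77760, 63504, 84672]
r5 m[H→φ2] = [24, 6, 14]
r5 m[H→φ4] = [4374, 1512, 5103]
r5 m[H→φ7] = [2916, 1008, 1458]
r6 m[φ0→G] = [7, 8, 9]
r6 m[φ0→R] = [29160, 40824, 18144]
r6 m[φ1→G] = [145152, 186624, 103680]
r6 m[φ1→S] = [360, 504, 504]
r6 m[φ2→D] = [3870720, 7464960, 4976640]
r6 m[φ2→S] = [216, 126, 168]
r6 m[φ2→H] = [311040, 241920, 311040]
r6 m[φ3→M] = [762048, 699840, 622080]
r6 m[φ3→S] = [96, 60, 40]
r6 m[φ4→H] = [4, 2, 2]
r6 m[φ5→G] = [1, 5, 8]
r6 m[φ6→M] = [1, 2, 3]
r6 m[φ7→H] = [6, 3, 7]
r6 m[φ8→M] = [4, 5, 4]
r6 m[G→φ0] = [145152, 933120, 829440]
r6 m[G→φ1] = [7, 40, 72]
r6 m[G→φ5] = [1016064, 1492992, 933120]
r6 m[M→φ3] = [4, 10, 12]
r6 m[M→φ6] = [3048192, 3499200, 2488320]
r6 m[M→φ8] = [762048, 1399680, 1866240]
r6 m[R→φ0] = [1, 1, 1]
r6 m[D→φ2] = [1, 1, 1]
r6 m[S→φ1] = [20736, 7560, 6720]
r6 m[S→φ2] = [34560, 30240, 20160]
r6 m[S→φ3] = [77760, 63504, 84672]
r6 m[H→φ2] = [24, 6, 14]
r6 m[H→φ4] = [1866240, 725760, 2177280]
r6 m[H→φ7] = [1244160, 483840, 622080]
r7 m[φ0→G] = [7, 8, 9]
r7 m[φ0→R] = [7464960, 7464960, 3732480]
r7 m[φ1→G] = [145152, 186624, 103680]
r7 m[φ1→S] = [360, 504, 504]
r7 m[φ2→D] = [3870720, 7464960, 4976640]
r7 m[φ2→S] = [216, 126, 168]
r7 m[φ2→H] = [311040, 241920, 311040]
r7 m[φ3→M] = [762048, 699840, 622080]
r7 m[φ3→S] = [96, 60, 40]
r7 m[φ4→H] = [4, 2, 2]
r7 m[φ5→G] = [1, 5, 8]
r7 m[φ6→M] = [1, 2, 3]
r7 m[φ7→H] = [6, 3, 7]
r7 m[φ8→M] = [4, 5, 4]
r7 m[G→φ0] = [145152, 933120, 829440]
r7 m[G→φ1] = [7, 40, 72]
r7 m[G→φ5] = [1016064, 1492992, 933120]
r7 m[M→φ3] = [4, 10, 12]
r7 m[M→φ6] = [3048192, 3499200, 2488320]
r7 m[M→φ8] = [762048, 1399680, 1866240]
r7 m[R→φ0] = [1, 1, 1]
r7 m[D→φ2] = [1, 1, 1]
r7 m[S→φ1] = [20736, 7560, 6720]
r7 m[S→φ2] = [34560, 30240, 20160]
r7 m[S→φ3] = [77760, 63504, 84672]
r7 m[H→φ2] = [24, 6, 14]
r7 m[H→φ4] = [1866240, 725760, 2177280]
r7 m[H→φ7] = [1244160, 483840, 622080]
r8 m[φ0→G] = [7, 8, 9]
r8 m[φ0→R] = [7464960, 7464960, 3732480]
r8 m[φ1→G] = [145152, 186624, 103680]
r8 m[φ1→S] = [360, 504, 504]
r8 m[φ2→D] = [3870720, 7464960, 4976640]
r8 m[φ2→S] = [216, 126, 168]
r8 m[φ2→H] = [311040, 241920, 311040]
r8 m[φ3→M] = [762048, 699840, 622080]
r8 m[φ3→S] = [96, 60, 40]
r8 m[φ4→H] = [4, 2, 2]
r8 m[φ5→G] = [1, 5, 8]
r8 m[φ6→M] = [1, 2, 3]
r8 m[φ7→H] = [6, 3, 7]
r8 m[φ8→M] = [4, 5, 4]
r8 m[G→φ0] = [145152, 933120, 829440]
r8 m[G→φ1] = [7, 40, 72]
r8 m[G→φ5] = [1016064, 1492992, 933120]
r8 m[M→φ3] = [4, 10, 12]
r8 m[M→φ6] = [3048192, 3499200, 2488320]
r8 m[M→φ8] = [762048, 1399680, 1866240]
r8 m[R→φ0] = [1, 1, 1]
r8 m[D→φ2] = [1, 1, 1]
r8 m[S→φ1] = [20736, 7560, 6720]
r8 m[S→φ2] = [34560, 30240, 20160]
r8 m[S→φ3] = [77760, 63504, 84672]
r8 m[H→φ2] = [24, 6, 14]
r8 m[H→φ4] = [1866240, 725760, 2177280]
r8 m[H→φ7] = [1244160, 483840, 622080]
fixed point reached at round 8
traceback from G: (G=1, M=2, R=0, D=1, S=0, H=0), score=7464960

assignment: (G=1, M=2, R=0, D=1, S=0, H=0); score = 7464960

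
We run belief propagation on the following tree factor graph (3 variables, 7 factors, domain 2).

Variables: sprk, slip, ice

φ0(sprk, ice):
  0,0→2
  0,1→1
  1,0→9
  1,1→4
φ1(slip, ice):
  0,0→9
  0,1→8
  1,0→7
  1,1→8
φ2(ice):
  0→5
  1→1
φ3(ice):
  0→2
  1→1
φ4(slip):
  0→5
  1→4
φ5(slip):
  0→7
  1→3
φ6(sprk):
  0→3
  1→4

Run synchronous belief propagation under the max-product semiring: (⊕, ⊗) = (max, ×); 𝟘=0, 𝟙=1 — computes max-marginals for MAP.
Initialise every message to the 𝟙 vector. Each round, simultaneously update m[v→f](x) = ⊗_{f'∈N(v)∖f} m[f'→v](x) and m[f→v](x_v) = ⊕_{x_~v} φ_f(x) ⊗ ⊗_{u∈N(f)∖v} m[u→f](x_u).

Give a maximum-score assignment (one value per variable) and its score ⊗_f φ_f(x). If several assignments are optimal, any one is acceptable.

assignment: (sprk=1, slip=0, ice=0); score = 113400

init: all messages = 𝟙 over 2 values
r1 m[φ0→sprk] = [2, 9]
r1 m[φ0→ice] = [9, 4]
r1 m[φ1→slip] = [9, 8]
r1 m[φ1→ice] = [9, 8]
r1 m[φ2→ice] = [5, 1]
r1 m[φ3→ice] = [2, 1]
r1 m[φ4→slip] = [5, 4]
r1 m[φ5→slip] = [7, 3]
r1 m[φ6→sprk] = [3, 4]
r1 m[sprk→φ0] = [1, 1]
r1 m[sprk→φ6] = [1, 1]
r1 m[slip→φ1] = [1, 1]
r1 m[slip→φ4] = [1, 1]
r1 m[slip→φ5] = [1, 1]
r1 m[ice→φ0] = [1, 1]
r1 m[ice→φ1] = [1, 1]
r1 m[ice→φ2] = [1, 1]
r1 m[ice→φ3] = [1, 1]
r2 m[φ0→sprk] = [2, 9]
r2 m[φ0→ice] = [9, 4]
r2 m[φ1→slip] = [9, 8]
r2 m[φ1→ice] = [9, 8]
r2 m[φ2→ice] = [5, 1]
r2 m[φ3→ice] = [2, 1]
r2 m[φ4→slip] = [5, 4]
r2 m[φ5→slip] = [7, 3]
r2 m[φ6→sprk] = [3, 4]
r2 m[sprk→φ0] = [3, 4]
r2 m[sprk→φ6] = [2, 9]
r2 m[slip→φ1] = [35, 12]
r2 m[slip→φ4] = [63, 24]
r2 m[slip→φ5] = [45, 32]
r2 m[ice→φ0] = [90, 8]
r2 m[ice→φ1] = [90, 4]
r2 m[ice→φ2] = [162, 32]
r2 m[ice→φ3] = [405, 32]
r3 m[φ0→sprk] = [180, 810]
r3 m[φ0→ice] = [36, 16]
r3 m[φ1→slip] = [810, 630]
r3 m[φ1→ice] = [315, 280]
r3 m[φ2→ice] = [5, 1]
r3 m[φ3→ice] = [2, 1]
r3 m[φ4→slip] = [5, 4]
r3 m[φ5→slip] = [7, 3]
r3 m[φ6→sprk] = [3, 4]
r3 m[sprk→φ0] = [3, 4]
r3 m[sprk→φ6] = [2, 9]
r3 m[slip→φ1] = [35, 12]
r3 m[slip→φ4] = [63, 24]
r3 m[slip→φ5] = [45, 32]
r3 m[ice→φ0] = [90, 8]
r3 m[ice→φ1] = [90, 4]
r3 m[ice→φ2] = [162, 32]
r3 m[ice→φ3] = [405, 32]
r4 m[φ0→sprk] = [180, 810]
r4 m[φ0→ice] = [36, 16]
r4 m[φ1→slip] = [810, 630]
r4 m[φ1→ice] = [315, 280]
r4 m[φ2→ice] = [5, 1]
r4 m[φ3→ice] = [2, 1]
r4 m[φ4→slip] = [5, 4]
r4 m[φ5→slip] = [7, 3]
r4 m[φ6→sprk] = [3, 4]
r4 m[sprk→φ0] = [3, 4]
r4 m[sprk→φ6] = [180, 810]
r4 m[slip→φ1] = [35, 12]
r4 m[slip→φ4] = [5670, 1890]
r4 m[slip→φ5] = [4050, 2520]
r4 m[ice→φ0] = [3150, 280]
r4 m[ice→φ1] = [360, 16]
r4 m[ice→φ2] = [22680, 4480]
r4 m[ice→φ3] = [56700, 4480]
r5 m[φ0→sprk] = [6300, 28350]
r5 m[φ0→ice] = [36, 16]
r5 m[φ1→slip] = [3240, 2520]
r5 m[φ1→ice] = [315, 280]
r5 m[φ2→ice] = [5, 1]
r5 m[φ3→ice] = [2, 1]
r5 m[φ4→slip] = [5, 4]
r5 m[φ5→slip] = [7, 3]
r5 m[φ6→sprk] = [3, 4]
r5 m[sprk→φ0] = [3, 4]
r5 m[sprk→φ6] = [180, 810]
r5 m[slip→φ1] = [35, 12]
r5 m[slip→φ4] = [5670, 1890]
r5 m[slip→φ5] = [4050, 2520]
r5 m[ice→φ0] = [3150, 280]
r5 m[ice→φ1] = [360, 16]
r5 m[ice→φ2] = [22680, 4480]
r5 m[ice→φ3] = [56700, 4480]
r6 m[φ0→sprk] = [6300, 28350]
r6 m[φ0→ice] = [36, 16]
r6 m[φ1→slip] = [3240, 2520]
r6 m[φ1→ice] = [315, 280]
r6 m[φ2→ice] = [5, 1]
r6 m[φ3→ice] = [2, 1]
r6 m[φ4→slip] = [5, 4]
r6 m[φ5→slip] = [7, 3]
r6 m[φ6→sprk] = [3, 4]
r6 m[sprk→φ0] = [3, 4]
r6 m[sprk→φ6] = [6300, 28350]
r6 m[slip→φ1] = [35, 12]
r6 m[slip→φ4] = [22680, 7560]
r6 m[slip→φ5] = [16200, 10080]
r6 m[ice→φ0] = [3150, 280]
r6 m[ice→φ1] = [360, 16]
r6 m[ice→φ2] = [22680, 4480]
r6 m[ice→φ3] = [56700, 4480]
r7 m[φ0→sprk] = [6300, 28350]
r7 m[φ0→ice] = [36, 16]
r7 m[φ1→slip] = [3240, 2520]
r7 m[φ1→ice] = [315, 280]
r7 m[φ2→ice] = [5, 1]
r7 m[φ3→ice] = [2, 1]
r7 m[φ4→slip] = [5, 4]
r7 m[φ5→slip] = [7, 3]
r7 m[φ6→sprk] = [3, 4]
r7 m[sprk→φ0] = [3, 4]
r7 m[sprk→φ6] = [6300, 28350]
r7 m[slip→φ1] = [35, 12]
r7 m[slip→φ4] = [22680, 7560]
r7 m[slip→φ5] = [16200, 10080]
r7 m[ice→φ0] = [3150, 280]
r7 m[ice→φ1] = [360, 16]
r7 m[ice→φ2] = [22680, 4480]
r7 m[ice→φ3] = [56700, 4480]
fixed point reached at round 7
traceback from sprk: (sprk=1, slip=0, ice=0), score=113400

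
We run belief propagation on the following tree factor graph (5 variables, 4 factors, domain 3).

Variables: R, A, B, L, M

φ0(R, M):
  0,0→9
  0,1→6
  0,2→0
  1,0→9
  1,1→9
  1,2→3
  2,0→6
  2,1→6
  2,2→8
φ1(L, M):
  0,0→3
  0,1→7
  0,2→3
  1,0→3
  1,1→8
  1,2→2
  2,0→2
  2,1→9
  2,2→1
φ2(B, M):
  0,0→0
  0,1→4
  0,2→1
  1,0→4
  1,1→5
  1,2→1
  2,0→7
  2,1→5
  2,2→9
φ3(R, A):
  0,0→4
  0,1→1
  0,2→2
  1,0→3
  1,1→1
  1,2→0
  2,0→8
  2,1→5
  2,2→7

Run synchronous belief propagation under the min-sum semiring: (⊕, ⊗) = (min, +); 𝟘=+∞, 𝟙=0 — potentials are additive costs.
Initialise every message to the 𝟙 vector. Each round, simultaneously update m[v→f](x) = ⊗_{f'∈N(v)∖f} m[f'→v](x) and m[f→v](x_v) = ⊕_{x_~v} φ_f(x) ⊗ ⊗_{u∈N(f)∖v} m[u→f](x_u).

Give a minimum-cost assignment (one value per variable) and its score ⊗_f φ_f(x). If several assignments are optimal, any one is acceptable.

init: all messages = 𝟙 over 3 values
r1 m[φ0→R] = [0, 3, 6]
r1 m[φ0→M] = [6, 6, 0]
r1 m[φ1→L] = [3, 2, 1]
r1 m[φ1→M] = [2, 7, 1]
r1 m[φ2→B] = [0, 1, 5]
r1 m[φ2→M] = [0, 4, 1]
r1 m[φ3→R] = [1, 0, 5]
r1 m[φ3→A] = [3, 1, 0]
r1 m[R→φ0] = [0, 0, 0]
r1 m[R→φ3] = [0, 0, 0]
r1 m[A→φ3] = [0, 0, 0]
r1 m[B→φ2] = [0, 0, 0]
r1 m[L→φ1] = [0, 0, 0]
r1 m[M→φ0] = [0, 0, 0]
r1 m[M→φ1] = [0, 0, 0]
r1 m[M→φ2] = [0, 0, 0]
r2 m[φ0→R] = [0, 3, 6]
r2 m[φ0→M] = [6, 6, 0]
r2 m[φ1→L] = [3, 2, 1]
r2 m[φ1→M] = [2, 7, 1]
r2 m[φ2→B] = [0, 1, 5]
r2 m[φ2→M] = [0, 4, 1]
r2 m[φ3→R] = [1, 0, 5]
r2 m[φ3→A] = [3, 1, 0]
r2 m[R→φ0] = [1, 0, 5]
r2 m[R→φ3] = [0, 3, 6]
r2 m[A→φ3] = [0, 0, 0]
r2 m[B→φ2] = [0, 0, 0]
r2 m[L→φ1] = [0, 0, 0]
r2 m[M→φ0] = [2, 11, 2]
r2 m[M→φ1] = [6, 10, 1]
r2 m[M→φ2] = [8, 13, 1]
r3 m[φ0→R] = [2, 5, 8]
r3 m[φ0→M] = [9, 7, 1]
r3 m[φ1→L] = [4, 3, 2]
r3 m[φ1→M] = [2, 7, 1]
r3 m[φ2→B] = [2, 2, 10]
r3 m[φ2→M] = [0, 4, 1]
r3 m[φ3→R] = [1, 0, 5]
r3 m[φ3→A] = [4, 1, 2]
r3 m[R→φ0] = [1, 0, 5]
r3 m[R→φ3] = [0, 3, 6]
r3 m[A→φ3] = [0, 0, 0]
r3 m[B→φ2] = [0, 0, 0]
r3 m[L→φ1] = [0, 0, 0]
r3 m[M→φ0] = [2, 11, 2]
r3 m[M→φ1] = [6, 10, 1]
r3 m[M→φ2] = [8, 13, 1]
r4 m[φ0→R] = [2, 5, 8]
r4 m[φ0→M] = [9, 7, 1]
r4 m[φ1→L] = [4, 3, 2]
r4 m[φ1→M] = [2, 7, 1]
r4 m[φ2→B] = [2, 2, 10]
r4 m[φ2→M] = [0, 4, 1]
r4 m[φ3→R] = [1, 0, 5]
r4 m[φ3→A] = [4, 1, 2]
r4 m[R→φ0] = [1, 0, 5]
r4 m[R→φ3] = [2, 5, 8]
r4 m[A→φ3] = [0, 0, 0]
r4 m[B→φ2] = [0, 0, 0]
r4 m[L→φ1] = [0, 0, 0]
r4 m[M→φ0] = [2, 11, 2]
r4 m[M→φ1] = [9, 11, 2]
r4 m[M→φ2] = [11, 14, 2]
r5 m[φ0→R] = [2, 5, 8]
r5 m[φ0→M] = [9, 7, 1]
r5 m[φ1→L] = [5, 4, 3]
r5 m[φ1→M] = [2, 7, 1]
r5 m[φ2→B] = [3, 3, 11]
r5 m[φ2→M] = [0, 4, 1]
r5 m[φ3→R] = [1, 0, 5]
r5 m[φ3→A] = [6, 3, 4]
r5 m[R→φ0] = [1, 0, 5]
r5 m[R→φ3] = [2, 5, 8]
r5 m[A→φ3] = [0, 0, 0]
r5 m[B→φ2] = [0, 0, 0]
r5 m[L→φ1] = [0, 0, 0]
r5 m[M→φ0] = [2, 11, 2]
r5 m[M→φ1] = [9, 11, 2]
r5 m[M→φ2] = [11, 14, 2]
r6 m[φ0→R] = [2, 5, 8]
r6 m[φ0→M] = [9, 7, 1]
r6 m[φ1→L] = [5, 4, 3]
r6 m[φ1→M] = [2, 7, 1]
r6 m[φ2→B] = [3, 3, 11]
r6 m[φ2→M] = [0, 4, 1]
r6 m[φ3→R] = [1, 0, 5]
r6 m[φ3→A] = [6, 3, 4]
r6 m[R→φ0] = [1, 0, 5]
r6 m[R→φ3] = [2, 5, 8]
r6 m[A→φ3] = [0, 0, 0]
r6 m[B→φ2] = [0, 0, 0]
r6 m[L→φ1] = [0, 0, 0]
r6 m[M→φ0] = [2, 11, 2]
r6 m[M→φ1] = [9, 11, 2]
r6 m[M→φ2] = [11, 14, 2]
fixed point reached at round 6
traceback from R: (R=0, A=1, B=0, L=2, M=2), score=3

assignment: (R=0, A=1, B=0, L=2, M=2); score = 3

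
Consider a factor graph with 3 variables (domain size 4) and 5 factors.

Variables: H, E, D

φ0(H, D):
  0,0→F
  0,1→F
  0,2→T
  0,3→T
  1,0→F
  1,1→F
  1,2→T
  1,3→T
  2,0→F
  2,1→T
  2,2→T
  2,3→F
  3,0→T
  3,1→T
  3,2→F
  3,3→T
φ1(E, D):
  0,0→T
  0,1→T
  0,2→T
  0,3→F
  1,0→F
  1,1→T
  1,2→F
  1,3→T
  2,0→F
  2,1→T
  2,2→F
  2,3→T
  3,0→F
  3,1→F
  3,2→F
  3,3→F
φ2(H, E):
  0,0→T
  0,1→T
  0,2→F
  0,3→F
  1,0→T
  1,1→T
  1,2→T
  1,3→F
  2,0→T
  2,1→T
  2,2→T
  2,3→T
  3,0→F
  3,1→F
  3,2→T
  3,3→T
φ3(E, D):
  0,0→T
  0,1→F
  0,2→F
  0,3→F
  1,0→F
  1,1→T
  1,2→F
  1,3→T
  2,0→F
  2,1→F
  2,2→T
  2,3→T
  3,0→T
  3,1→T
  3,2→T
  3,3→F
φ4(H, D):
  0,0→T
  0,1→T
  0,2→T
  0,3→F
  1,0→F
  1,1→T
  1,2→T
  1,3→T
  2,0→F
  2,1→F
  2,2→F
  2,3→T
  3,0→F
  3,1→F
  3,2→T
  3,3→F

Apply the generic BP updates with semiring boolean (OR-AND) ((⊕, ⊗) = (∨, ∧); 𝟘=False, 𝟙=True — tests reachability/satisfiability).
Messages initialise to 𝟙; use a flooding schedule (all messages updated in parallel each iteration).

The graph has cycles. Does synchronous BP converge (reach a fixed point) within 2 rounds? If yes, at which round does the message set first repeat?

init: all messages = 𝟙 over 4 values
r1 m[φ0→H] = [T, T, T, T]
r1 m[φ0→D] = [T, T, T, T]
r1 m[φ1→E] = [T, T, T, F]
r1 m[φ1→D] = [T, T, T, T]
r1 m[φ2→H] = [T, T, T, T]
r1 m[φ2→E] = [T, T, T, T]
r1 m[φ3→E] = [T, T, T, T]
r1 m[φ3→D] = [T, T, T, T]
r1 m[φ4→H] = [T, T, T, T]
r1 m[φ4→D] = [T, T, T, T]
r1 m[H→φ0] = [T, T, T, T]
r1 m[H→φ2] = [T, T, T, T]
r1 m[H→φ4] = [T, T, T, T]
r1 m[E→φ1] = [T, T, T, T]
r1 m[E→φ2] = [T, T, T, T]
r1 m[E→φ3] = [T, T, T, T]
r1 m[D→φ0] = [T, T, T, T]
r1 m[D→φ1] = [T, T, T, T]
r1 m[D→φ3] = [T, T, T, T]
r1 m[D→φ4] = [T, T, T, T]
r2 m[φ0→H] = [T, T, T, T]
r2 m[φ0→D] = [T, T, T, T]
r2 m[φ1→E] = [T, T, T, F]
r2 m[φ1→D] = [T, T, T, T]
r2 m[φ2→H] = [T, T, T, T]
r2 m[φ2→E] = [T, T, T, T]
r2 m[φ3→E] = [T, T, T, T]
r2 m[φ3→D] = [T, T, T, T]
r2 m[φ4→H] = [T, T, T, T]
r2 m[φ4→D] = [T, T, T, T]
r2 m[H→φ0] = [T, T, T, T]
r2 m[H→φ2] = [T, T, T, T]
r2 m[H→φ4] = [T, T, T, T]
r2 m[E→φ1] = [T, T, T, T]
r2 m[E→φ2] = [T, T, T, F]
r2 m[E→φ3] = [T, T, T, F]
r2 m[D→φ0] = [T, T, T, T]
r2 m[D→φ1] = [T, T, T, T]
r2 m[D→φ3] = [T, T, T, T]
r2 m[D→φ4] = [T, T, T, T]
no fixed point within 2 rounds

NOT CONVERGED within 2 rounds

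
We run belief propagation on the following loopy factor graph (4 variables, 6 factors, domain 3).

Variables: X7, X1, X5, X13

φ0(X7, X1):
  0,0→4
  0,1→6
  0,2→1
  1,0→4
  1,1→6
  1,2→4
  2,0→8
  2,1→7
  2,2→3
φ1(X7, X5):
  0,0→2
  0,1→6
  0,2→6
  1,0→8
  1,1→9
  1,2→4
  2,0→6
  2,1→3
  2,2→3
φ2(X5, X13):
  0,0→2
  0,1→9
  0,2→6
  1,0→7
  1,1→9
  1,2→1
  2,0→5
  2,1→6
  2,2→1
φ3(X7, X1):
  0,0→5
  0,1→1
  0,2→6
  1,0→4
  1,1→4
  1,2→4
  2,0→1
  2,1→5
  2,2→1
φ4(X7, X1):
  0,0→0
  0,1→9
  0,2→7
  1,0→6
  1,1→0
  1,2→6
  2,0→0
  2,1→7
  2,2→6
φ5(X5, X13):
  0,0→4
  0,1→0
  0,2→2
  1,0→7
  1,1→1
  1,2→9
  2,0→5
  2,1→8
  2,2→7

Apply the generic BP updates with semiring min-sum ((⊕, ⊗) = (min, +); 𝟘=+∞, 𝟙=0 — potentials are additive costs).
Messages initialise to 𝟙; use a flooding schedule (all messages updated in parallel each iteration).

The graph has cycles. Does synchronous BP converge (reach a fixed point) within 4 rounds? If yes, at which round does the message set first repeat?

init: all messages = 𝟙 over 3 values
r1 m[φ0→X7] = [1, 4, 3]
r1 m[φ0→X1] = [4, 6, 1]
r1 m[φ1→X7] = [2, 4, 3]
r1 m[φ1→X5] = [2, 3, 3]
r1 m[φ2→X5] = [2, 1, 1]
r1 m[φ2→X13] = [2, 6, 1]
r1 m[φ3→X7] = [1, 4, 1]
r1 m[φ3→X1] = [1, 1, 1]
r1 m[φ4→X7] = [0, 0, 0]
r1 m[φ4→X1] = [0, 0, 6]
r1 m[φ5→X5] = [0, 1, 5]
r1 m[φ5→X13] = [4, 0, 2]
r1 m[X7→φ0] = [0, 0, 0]
r1 m[X7→φ1] = [0, 0, 0]
r1 m[X7→φ3] = [0, 0, 0]
r1 m[X7→φ4] = [0, 0, 0]
r1 m[X1→φ0] = [0, 0, 0]
r1 m[X1→φ3] = [0, 0, 0]
r1 m[X1→φ4] = [0, 0, 0]
r1 m[X5→φ1] = [0, 0, 0]
r1 m[X5→φ2] = [0, 0, 0]
r1 m[X5→φ5] = [0, 0, 0]
r1 m[X13→φ2] = [0, 0, 0]
r1 m[X13→φ5] = [0, 0, 0]
r2 m[φ0→X7] = [1, 4, 3]
r2 m[φ0→X1] = [4, 6, 1]
r2 m[φ1→X7] = [2, 4, 3]
r2 m[φ1→X5] = [2, 3, 3]
r2 m[φ2→X5] = [2, 1, 1]
r2 m[φ2→X13] = [2, 6, 1]
r2 m[φ3→X7] = [1, 4, 1]
r2 m[φ3→X1] = [1, 1, 1]
r2 m[φ4→X7] = [0, 0, 0]
r2 m[φ4→X1] = [0, 0, 6]
r2 m[φ5→X5] = [0, 1, 5]
r2 m[φ5→X13] = [4, 0, 2]
r2 m[X7→φ0] = [3, 8, 4]
r2 m[X7→φ1] = [2, 8, 4]
r2 m[X7→φ3] = [3, 8, 6]
r2 m[X7→φ4] = [4, 12, 7]
r2 m[X1→φ0] = [1, 1, 7]
r2 m[X1→φ3] = [4, 6, 7]
r2 m[X1→φ4] = [5, 7, 2]
r2 m[X5→φ1] = [2, 2, 6]
r2 m[X5→φ2] = [2, 4, 8]
r2 m[X5→φ5] = [4, 4, 4]
r2 m[X13→φ2] = [4, 0, 2]
r2 m[X13→φ5] = [2, 6, 1]
r3 m[φ0→X7] = [5, 5, 8]
r3 m[φ0→X1] = [7, 9, 4]
r3 m[φ1→X7] = [4, 10, 5]
r3 m[φ1→X5] = [4, 7, 7]
r3 m[φ2→X5] = [6, 3, 3]
r3 m[φ2→X13] = [4, 11, 5]
r3 m[φ3→X7] = [7, 8, 5]
r3 m[φ3→X1] = [7, 4, 7]
r3 m[φ4→X7] = [5, 7, 5]
r3 m[φ4→X1] = [4, 12, 11]
r3 m[φ5→X5] = [3, 7, 7]
r3 m[φ5→X13] = [8, 4, 6]
r3 m[X7→φ0] = [3, 8, 4]
r3 m[X7→φ1] = [2, 8, 4]
r3 m[X7→φ3] = [3, 8, 6]
r3 m[X7→φ4] = [4, 12, 7]
r3 m[X1→φ0] = [1, 1, 7]
r3 m[X1→φ3] = [4, 6, 7]
r3 m[X1→φ4] = [5, 7, 2]
r3 m[X5→φ1] = [2, 2, 6]
r3 m[X5→φ2] = [2, 4, 8]
r3 m[X5→φ5] = [4, 4, 4]
r3 m[X13→φ2] = [4, 0, 2]
r3 m[X13→φ5] = [2, 6, 1]
r4 m[φ0→X7] = [5, 5, 8]
r4 m[φ0→X1] = [7, 9, 4]
r4 m[φ1→X7] = [4, 10, 5]
r4 m[φ1→X5] = [4, 7, 7]
r4 m[φ2→X5] = [6, 3, 3]
r4 m[φ2→X13] = [4, 11, 5]
r4 m[φ3→X7] = [7, 8, 5]
r4 m[φ3→X1] = [7, 4, 7]
r4 m[φ4→X7] = [5, 7, 5]
r4 m[φ4→X1] = [4, 12, 11]
r4 m[φ5→X5] = [3, 7, 7]
r4 m[φ5→X13] = [8, 4, 6]
r4 m[X7→φ0] = [16, 25, 15]
r4 m[X7→φ1] = [17, 20, 18]
r4 m[X7→φ3] = [14, 22, 18]
r4 m[X7→φ4] = [16, 23, 18]
r4 m[X1→φ0] = [11, 16, 18]
r4 m[X1→φ3] = [11, 21, 15]
r4 m[X1→φ4] = [14, 13, 11]
r4 m[X5→φ1] = [9, 10, 10]
r4 m[X5→φ2] = [7, 14, 14]
r4 m[X5→φ5] = [10, 10, 10]
r4 m[X13→φ2] = [8, 4, 6]
r4 m[X13→φ5] = [4, 11, 5]
no fixed point within 4 rounds

NOT CONVERGED within 4 rounds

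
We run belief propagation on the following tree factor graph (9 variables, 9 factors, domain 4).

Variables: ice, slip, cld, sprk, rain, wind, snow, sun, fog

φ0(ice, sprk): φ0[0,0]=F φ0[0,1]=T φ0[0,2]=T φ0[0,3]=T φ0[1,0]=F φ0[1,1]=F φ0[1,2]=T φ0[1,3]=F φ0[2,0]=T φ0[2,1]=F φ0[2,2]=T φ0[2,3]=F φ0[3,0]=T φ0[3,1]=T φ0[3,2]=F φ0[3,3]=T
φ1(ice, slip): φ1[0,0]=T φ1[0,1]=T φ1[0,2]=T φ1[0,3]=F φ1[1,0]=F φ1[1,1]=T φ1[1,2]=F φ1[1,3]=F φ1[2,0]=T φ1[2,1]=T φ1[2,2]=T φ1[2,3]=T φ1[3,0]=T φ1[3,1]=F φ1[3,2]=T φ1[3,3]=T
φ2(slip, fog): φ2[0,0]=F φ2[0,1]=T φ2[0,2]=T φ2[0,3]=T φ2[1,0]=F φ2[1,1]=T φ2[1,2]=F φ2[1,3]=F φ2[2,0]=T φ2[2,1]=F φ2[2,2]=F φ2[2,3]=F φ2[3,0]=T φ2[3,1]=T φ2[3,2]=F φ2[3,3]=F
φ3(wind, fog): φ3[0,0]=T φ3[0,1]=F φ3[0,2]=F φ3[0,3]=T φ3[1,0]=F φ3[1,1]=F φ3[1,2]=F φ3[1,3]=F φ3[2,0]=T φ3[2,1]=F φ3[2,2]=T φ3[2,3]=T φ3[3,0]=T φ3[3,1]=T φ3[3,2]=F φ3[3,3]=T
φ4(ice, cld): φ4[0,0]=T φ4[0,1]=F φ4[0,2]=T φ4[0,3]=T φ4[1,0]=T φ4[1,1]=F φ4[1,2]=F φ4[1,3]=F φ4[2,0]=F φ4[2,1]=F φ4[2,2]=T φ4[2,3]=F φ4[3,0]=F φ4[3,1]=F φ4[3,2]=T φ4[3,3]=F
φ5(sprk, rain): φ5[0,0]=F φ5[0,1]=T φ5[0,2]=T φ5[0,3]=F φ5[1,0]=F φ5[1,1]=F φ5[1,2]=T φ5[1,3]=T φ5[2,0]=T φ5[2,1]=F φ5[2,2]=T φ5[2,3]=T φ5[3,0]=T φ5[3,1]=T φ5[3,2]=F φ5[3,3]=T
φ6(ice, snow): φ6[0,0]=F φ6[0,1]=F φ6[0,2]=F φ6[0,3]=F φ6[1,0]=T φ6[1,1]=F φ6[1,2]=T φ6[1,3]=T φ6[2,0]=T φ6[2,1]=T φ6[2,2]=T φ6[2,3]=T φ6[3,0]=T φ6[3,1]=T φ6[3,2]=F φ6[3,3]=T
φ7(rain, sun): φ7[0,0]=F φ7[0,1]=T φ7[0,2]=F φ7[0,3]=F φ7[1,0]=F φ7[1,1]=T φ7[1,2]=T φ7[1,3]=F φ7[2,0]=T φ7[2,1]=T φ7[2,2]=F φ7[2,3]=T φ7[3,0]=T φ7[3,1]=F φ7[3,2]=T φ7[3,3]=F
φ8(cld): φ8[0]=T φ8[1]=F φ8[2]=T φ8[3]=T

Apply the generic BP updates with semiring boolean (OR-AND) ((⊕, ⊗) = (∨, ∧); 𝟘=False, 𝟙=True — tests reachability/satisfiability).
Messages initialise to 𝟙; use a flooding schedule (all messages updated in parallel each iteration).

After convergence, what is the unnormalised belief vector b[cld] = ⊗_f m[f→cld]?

init: all messages = 𝟙 over 4 values
r1 m[φ0→ice] = [T, T, T, T]
r1 m[φ0→sprk] = [T, T, T, T]
r1 m[φ1→ice] = [T, T, T, T]
r1 m[φ1→slip] = [T, T, T, T]
r1 m[φ2→slip] = [T, T, T, T]
r1 m[φ2→fog] = [T, T, T, T]
r1 m[φ3→wind] = [T, F, T, T]
r1 m[φ3→fog] = [T, T, T, T]
r1 m[φ4→ice] = [T, T, T, T]
r1 m[φ4→cld] = [T, F, T, T]
r1 m[φ5→sprk] = [T, T, T, T]
r1 m[φ5→rain] = [T, T, T, T]
r1 m[φ6→ice] = [F, T, T, T]
r1 m[φ6→snow] = [T, T, T, T]
r1 m[φ7→rain] = [T, T, T, T]
r1 m[φ7→sun] = [T, T, T, T]
r1 m[φ8→cld] = [T, F, T, T]
r1 m[ice→φ0] = [T, T, T, T]
r1 m[ice→φ1] = [T, T, T, T]
r1 m[ice→φ4] = [T, T, T, T]
r1 m[ice→φ6] = [T, T, T, T]
r1 m[slip→φ1] = [T, T, T, T]
r1 m[slip→φ2] = [T, T, T, T]
r1 m[cld→φ4] = [T, T, T, T]
r1 m[cld→φ8] = [T, T, T, T]
r1 m[sprk→φ0] = [T, T, T, T]
r1 m[sprk→φ5] = [T, T, T, T]
r1 m[rain→φ5] = [T, T, T, T]
r1 m[rain→φ7] = [T, T, T, T]
r1 m[wind→φ3] = [T, T, T, T]
r1 m[snow→φ6] = [T, T, T, T]
r1 m[sun→φ7] = [T, T, T, T]
r1 m[fog→φ2] = [T, T, T, T]
r1 m[fog→φ3] = [T, T, T, T]
r2 m[φ0→ice] = [T, T, T, T]
r2 m[φ0→sprk] = [T, T, T, T]
r2 m[φ1→ice] = [T, T, T, T]
r2 m[φ1→slip] = [T, T, T, T]
r2 m[φ2→slip] = [T, T, T, T]
r2 m[φ2→fog] = [T, T, T, T]
r2 m[φ3→wind] = [T, F, T, T]
r2 m[φ3→fog] = [T, T, T, T]
r2 m[φ4→ice] = [T, T, T, T]
r2 m[φ4→cld] = [T, F, T, T]
r2 m[φ5→sprk] = [T, T, T, T]
r2 m[φ5→rain] = [T, T, T, T]
r2 m[φ6→ice] = [F, T, T, T]
r2 m[φ6→snow] = [T, T, T, T]
r2 m[φ7→rain] = [T, T, T, T]
r2 m[φ7→sun] = [T, T, T, T]
r2 m[φ8→cld] = [T, F, T, T]
r2 m[ice→φ0] = [F, T, T, T]
r2 m[ice→φ1] = [F, T, T, T]
r2 m[ice→φ4] = [F, T, T, T]
r2 m[ice→φ6] = [T, T, T, T]
r2 m[slip→φ1] = [T, T, T, T]
r2 m[slip→φ2] = [T, T, T, T]
r2 m[cld→φ4] = [T, F, T, T]
r2 m[cld→φ8] = [T, F, T, T]
r2 m[sprk→φ0] = [T, T, T, T]
r2 m[sprk→φ5] = [T, T, T, T]
r2 m[rain→φ5] = [T, T, T, T]
r2 m[rain→φ7] = [T, T, T, T]
r2 m[wind→φ3] = [T, T, T, T]
r2 m[snow→φ6] = [T, T, T, T]
r2 m[sun→φ7] = [T, T, T, T]
r2 m[fog→φ2] = [T, T, T, T]
r2 m[fog→φ3] = [T, T, T, T]
r3 m[φ0→ice] = [T, T, T, T]
r3 m[φ0→sprk] = [T, T, T, T]
r3 m[φ1→ice] = [T, T, T, T]
r3 m[φ1→slip] = [T, T, T, T]
r3 m[φ2→slip] = [T, T, T, T]
r3 m[φ2→fog] = [T, T, T, T]
r3 m[φ3→wind] = [T, F, T, T]
r3 m[φ3→fog] = [T, T, T, T]
r3 m[φ4→ice] = [T, T, T, T]
r3 m[φ4→cld] = [T, F, T, F]
r3 m[φ5→sprk] = [T, T, T, T]
r3 m[φ5→rain] = [T, T, T, T]
r3 m[φ6→ice] = [F, T, T, T]
r3 m[φ6→snow] = [T, T, T, T]
r3 m[φ7→rain] = [T, T, T, T]
r3 m[φ7→sun] = [T, T, T, T]
r3 m[φ8→cld] = [T, F, T, T]
r3 m[ice→φ0] = [F, T, T, T]
r3 m[ice→φ1] = [F, T, T, T]
r3 m[ice→φ4] = [F, T, T, T]
r3 m[ice→φ6] = [T, T, T, T]
r3 m[slip→φ1] = [T, T, T, T]
r3 m[slip→φ2] = [T, T, T, T]
r3 m[cld→φ4] = [T, F, T, T]
r3 m[cld→φ8] = [T, F, T, T]
r3 m[sprk→φ0] = [T, T, T, T]
r3 m[sprk→φ5] = [T, T, T, T]
r3 m[rain→φ5] = [T, T, T, T]
r3 m[rain→φ7] = [T, T, T, T]
r3 m[wind→φ3] = [T, T, T, T]
r3 m[snow→φ6] = [T, T, T, T]
r3 m[sun→φ7] = [T, T, T, T]
r3 m[fog→φ2] = [T, T, T, T]
r3 m[fog→φ3] = [T, T, T, T]
r4 m[φ0→ice] = [T, T, T, T]
r4 m[φ0→sprk] = [T, T, T, T]
r4 m[φ1→ice] = [T, T, T, T]
r4 m[φ1→slip] = [T, T, T, T]
r4 m[φ2→slip] = [T, T, T, T]
r4 m[φ2→fog] = [T, T, T, T]
r4 m[φ3→wind] = [T, F, T, T]
r4 m[φ3→fog] = [T, T, T, T]
r4 m[φ4→ice] = [T, T, T, T]
r4 m[φ4→cld] = [T, F, T, F]
r4 m[φ5→sprk] = [T, T, T, T]
r4 m[φ5→rain] = [T, T, T, T]
r4 m[φ6→ice] = [F, T, T, T]
r4 m[φ6→snow] = [T, T, T, T]
r4 m[φ7→rain] = [T, T, T, T]
r4 m[φ7→sun] = [T, T, T, T]
r4 m[φ8→cld] = [T, F, T, T]
r4 m[ice→φ0] = [F, T, T, T]
r4 m[ice→φ1] = [F, T, T, T]
r4 m[ice→φ4] = [F, T, T, T]
r4 m[ice→φ6] = [T, T, T, T]
r4 m[slip→φ1] = [T, T, T, T]
r4 m[slip→φ2] = [T, T, T, T]
r4 m[cld→φ4] = [T, F, T, T]
r4 m[cld→φ8] = [T, F, T, F]
r4 m[sprk→φ0] = [T, T, T, T]
r4 m[sprk→φ5] = [T, T, T, T]
r4 m[rain→φ5] = [T, T, T, T]
r4 m[rain→φ7] = [T, T, T, T]
r4 m[wind→φ3] = [T, T, T, T]
r4 m[snow→φ6] = [T, T, T, T]
r4 m[sun→φ7] = [T, T, T, T]
r4 m[fog→φ2] = [T, T, T, T]
r4 m[fog→φ3] = [T, T, T, T]
r5 m[φ0→ice] = [T, T, T, T]
r5 m[φ0→sprk] = [T, T, T, T]
r5 m[φ1→ice] = [T, T, T, T]
r5 m[φ1→slip] = [T, T, T, T]
r5 m[φ2→slip] = [T, T, T, T]
r5 m[φ2→fog] = [T, T, T, T]
r5 m[φ3→wind] = [T, F, T, T]
r5 m[φ3→fog] = [T, T, T, T]
r5 m[φ4→ice] = [T, T, T, T]
r5 m[φ4→cld] = [T, F, T, F]
r5 m[φ5→sprk] = [T, T, T, T]
r5 m[φ5→rain] = [T, T, T, T]
r5 m[φ6→ice] = [F, T, T, T]
r5 m[φ6→snow] = [T, T, T, T]
r5 m[φ7→rain] = [T, T, T, T]
r5 m[φ7→sun] = [T, T, T, T]
r5 m[φ8→cld] = [T, F, T, T]
r5 m[ice→φ0] = [F, T, T, T]
r5 m[ice→φ1] = [F, T, T, T]
r5 m[ice→φ4] = [F, T, T, T]
r5 m[ice→φ6] = [T, T, T, T]
r5 m[slip→φ1] = [T, T, T, T]
r5 m[slip→φ2] = [T, T, T, T]
r5 m[cld→φ4] = [T, F, T, T]
r5 m[cld→φ8] = [T, F, T, F]
r5 m[sprk→φ0] = [T, T, T, T]
r5 m[sprk→φ5] = [T, T, T, T]
r5 m[rain→φ5] = [T, T, T, T]
r5 m[rain→φ7] = [T, T, T, T]
r5 m[wind→φ3] = [T, T, T, T]
r5 m[snow→φ6] = [T, T, T, T]
r5 m[sun→φ7] = [T, T, T, T]
r5 m[fog→φ2] = [T, T, T, T]
r5 m[fog→φ3] = [T, T, T, T]
fixed point reached at round 5
b[cld] = ⊗ incoming = [T, F, T, F]

b[cld] = [T, F, T, F]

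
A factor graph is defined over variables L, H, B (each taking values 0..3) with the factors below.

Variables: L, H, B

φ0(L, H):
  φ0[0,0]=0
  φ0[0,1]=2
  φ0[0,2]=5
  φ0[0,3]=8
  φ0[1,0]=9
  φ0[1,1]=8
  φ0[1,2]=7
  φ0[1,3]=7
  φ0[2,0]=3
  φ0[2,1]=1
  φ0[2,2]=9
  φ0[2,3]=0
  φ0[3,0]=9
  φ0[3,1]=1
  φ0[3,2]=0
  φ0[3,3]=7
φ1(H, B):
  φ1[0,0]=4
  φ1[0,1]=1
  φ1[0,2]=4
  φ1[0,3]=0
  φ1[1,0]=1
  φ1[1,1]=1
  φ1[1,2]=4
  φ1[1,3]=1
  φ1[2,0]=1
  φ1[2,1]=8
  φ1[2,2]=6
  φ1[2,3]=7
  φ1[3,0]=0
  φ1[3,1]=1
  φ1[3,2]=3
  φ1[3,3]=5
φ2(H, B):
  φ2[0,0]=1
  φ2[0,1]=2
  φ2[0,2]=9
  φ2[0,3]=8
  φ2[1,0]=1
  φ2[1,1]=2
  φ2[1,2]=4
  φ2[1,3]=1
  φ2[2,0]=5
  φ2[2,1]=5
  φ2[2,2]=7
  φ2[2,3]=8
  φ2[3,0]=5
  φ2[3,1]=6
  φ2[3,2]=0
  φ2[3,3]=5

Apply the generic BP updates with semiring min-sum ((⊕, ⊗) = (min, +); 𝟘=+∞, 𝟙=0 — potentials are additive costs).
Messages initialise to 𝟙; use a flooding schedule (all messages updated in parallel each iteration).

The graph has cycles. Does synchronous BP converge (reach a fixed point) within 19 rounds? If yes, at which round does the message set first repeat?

init: all messages = 𝟙 over 4 values
r1 m[φ0→L] = [0, 7, 0, 0]
r1 m[φ0→H] = [0, 1, 0, 0]
r1 m[φ1→H] = [0, 1, 1, 0]
r1 m[φ1→B] = [0, 1, 3, 0]
r1 m[φ2→H] = [1, 1, 5, 0]
r1 m[φ2→B] = [1, 2, 0, 1]
r1 m[L→φ0] = [0, 0, 0, 0]
r1 m[H→φ0] = [0, 0, 0, 0]
r1 m[H→φ1] = [0, 0, 0, 0]
r1 m[H→φ2] = [0, 0, 0, 0]
r1 m[B→φ1] = [0, 0, 0, 0]
r1 m[B→φ2] = [0, 0, 0, 0]
r2 m[φ0→L] = [0, 7, 0, 0]
r2 m[φ0→H] = [0, 1, 0, 0]
r2 m[φ1→H] = [0, 1, 1, 0]
r2 m[φ1→B] = [0, 1, 3, 0]
r2 m[φ2→H] = [1, 1, 5, 0]
r2 m[φ2→B] = [1, 2, 0, 1]
r2 m[L→φ0] = [0, 0, 0, 0]
r2 m[H→φ0] = [1, 2, 6, 0]
r2 m[H→φ1] = [1, 2, 5, 0]
r2 m[H→φ2] = [0, 2, 1, 0]
r2 m[B→φ1] = [1, 2, 0, 1]
r2 m[B→φ2] = [0, 1, 3, 0]
r3 m[φ0→L] = [1, 7, 0, 3]
r3 m[φ0→H] = [0, 1, 0, 0]
r3 m[φ1→H] = [1, 2, 2, 1]
r3 m[φ1→B] = [0, 1, 3, 1]
r3 m[φ2→H] = [1, 1, 5, 3]
r3 m[φ2→B] = [1, 2, 0, 3]
r3 m[L→φ0] = [0, 0, 0, 0]
r3 m[H→φ0] = [1, 2, 6, 0]
r3 m[H→φ1] = [1, 2, 5, 0]
r3 m[H→φ2] = [0, 2, 1, 0]
r3 m[B→φ1] = [1, 2, 0, 1]
r3 m[B→φ2] = [0, 1, 3, 0]
r4 m[φ0→L] = [1, 7, 0, 3]
r4 m[φ0→H] = [0, 1, 0, 0]
r4 m[φ1→H] = [1, 2, 2, 1]
r4 m[φ1→B] = [0, 1, 3, 1]
r4 m[φ2→H] = [1, 1, 5, 3]
r4 m[φ2→B] = [1, 2, 0, 3]
r4 m[L→φ0] = [0, 0, 0, 0]
r4 m[H→φ0] = [2, 3, 7, 4]
r4 m[H→φ1] = [1, 2, 5, 3]
r4 m[H→φ2] = [1, 3, 2, 1]
r4 m[B→φ1] = [1, 2, 0, 3]
r4 m[B→φ2] = [0, 1, 3, 1]
r5 m[φ0→L] = [2, 11, 4, 4]
r5 m[φ0→H] = [0, 1, 0, 0]
r5 m[φ1→H] = [3, 2, 2, 1]
r5 m[φ1→B] = [3, 2, 5, 1]
r5 m[φ2→H] = [1, 1, 5, 3]
r5 m[φ2→B] = [2, 3, 1, 4]
r5 m[L→φ0] = [0, 0, 0, 0]
r5 m[H→φ0] = [2, 3, 7, 4]
r5 m[H→φ1] = [1, 2, 5, 3]
r5 m[H→φ2] = [1, 3, 2, 1]
r5 m[B→φ1] = [1, 2, 0, 3]
r5 m[B→φ2] = [0, 1, 3, 1]
r6 m[φ0→L] = [2, 11, 4, 4]
r6 m[φ0→H] = [0, 1, 0, 0]
r6 m[φ1→H] = [3, 2, 2, 1]
r6 m[φ1→B] = [3, 2, 5, 1]
r6 m[φ2→H] = [1, 1, 5, 3]
r6 m[φ2→B] = [2, 3, 1, 4]
r6 m[L→φ0] = [0, 0, 0, 0]
r6 m[H→φ0] = [4, 3, 7, 4]
r6 m[H→φ1] = [1, 2, 5, 3]
r6 m[H→φ2] = [3, 3, 2, 1]
r6 m[B→φ1] = [2, 3, 1, 4]
r6 m[B→φ2] = [3, 2, 5, 1]
r7 m[φ0→L] = [4, 11, 4, 4]
r7 m[φ0→H] = [0, 1, 0, 0]
r7 m[φ1→H] = [4, 3, 3, 2]
r7 m[φ1→B] = [3, 2, 5, 1]
r7 m[φ2→H] = [4, 2, 7, 5]
r7 m[φ2→B] = [4, 5, 1, 4]
r7 m[L→φ0] = [0, 0, 0, 0]
r7 m[H→φ0] = [4, 3, 7, 4]
r7 m[H→φ1] = [1, 2, 5, 3]
r7 m[H→φ2] = [3, 3, 2, 1]
r7 m[B→φ1] = [2, 3, 1, 4]
r7 m[B→φ2] = [3, 2, 5, 1]
r8 m[φ0→L] = [4, 11, 4, 4]
r8 m[φ0→H] = [0, 1, 0, 0]
r8 m[φ1→H] = [4, 3, 3, 2]
r8 m[φ1→B] = [3, 2, 5, 1]
r8 m[φ2→H] = [4, 2, 7, 5]
r8 m[φ2→B] = [4, 5, 1, 4]
r8 m[L→φ0] = [0, 0, 0, 0]
r8 m[H→φ0] = [8, 5, 10, 7]
r8 m[H→φ1] = [4, 3, 7, 5]
r8 m[H→φ2] = [4, 4, 3, 2]
r8 m[B→φ1] = [4, 5, 1, 4]
r8 m[B→φ2] = [3, 2, 5, 1]
r9 m[φ0→L] = [7, 13, 6, 6]
r9 m[φ0→H] = [0, 1, 0, 0]
r9 m[φ1→H] = [4, 5, 5, 4]
r9 m[φ1→B] = [4, 4, 7, 4]
r9 m[φ2→H] = [4, 2, 7, 5]
r9 m[φ2→B] = [5, 6, 2, 5]
r9 m[L→φ0] = [0, 0, 0, 0]
r9 m[H→φ0] = [8, 5, 10, 7]
r9 m[H→φ1] = [4, 3, 7, 5]
r9 m[H→φ2] = [4, 4, 3, 2]
r9 m[B→φ1] = [4, 5, 1, 4]
r9 m[B→φ2] = [3, 2, 5, 1]
r10 m[φ0→L] = [7, 13, 6, 6]
r10 m[φ0→H] = [0, 1, 0, 0]
r10 m[φ1→H] = [4, 5, 5, 4]
r10 m[φ1→B] = [4, 4, 7, 4]
r10 m[φ2→H] = [4, 2, 7, 5]
r10 m[φ2→B] = [5, 6, 2, 5]
r10 m[L→φ0] = [0, 0, 0, 0]
r10 m[H→φ0] = [8, 7, 12, 9]
r10 m[H→φ1] = [4, 3, 7, 5]
r10 m[H→φ2] = [4, 6, 5, 4]
r10 m[B→φ1] = [5, 6, 2, 5]
r10 m[B→φ2] = [4, 4, 7, 4]
r11 m[φ0→L] = [8, 15, 8, 8]
r11 m[φ0→H] = [0, 1, 0, 0]
r11 m[φ1→H] = [5, 6, 6, 5]
r11 m[φ1→B] = [4, 4, 7, 4]
r11 m[φ2→H] = [5, 5, 9, 7]
r11 m[φ2→B] = [5, 6, 4, 7]
r11 m[L→φ0] = [0, 0, 0, 0]
r11 m[H→φ0] = [8, 7, 12, 9]
r11 m[H→φ1] = [4, 3, 7, 5]
r11 m[H→φ2] = [4, 6, 5, 4]
r11 m[B→φ1] = [5, 6, 2, 5]
r11 m[B→φ2] = [4, 4, 7, 4]
r12 m[φ0→L] = [8, 15, 8, 8]
r12 m[φ0→H] = [0, 1, 0, 0]
r12 m[φ1→H] = [5, 6, 6, 5]
r12 m[φ1→B] = [4, 4, 7, 4]
r12 m[φ2→H] = [5, 5, 9, 7]
r12 m[φ2→B] = [5, 6, 4, 7]
r12 m[L→φ0] = [0, 0, 0, 0]
r12 m[H→φ0] = [10, 11, 15, 12]
r12 m[H→φ1] = [5, 6, 9, 7]
r12 m[H→φ2] = [5, 7, 6, 5]
r12 m[B→φ1] = [5, 6, 4, 7]
r12 m[B→φ2] = [4, 4, 7, 4]
r13 m[φ0→L] = [10, 19, 12, 12]
r13 m[φ0→H] = [0, 1, 0, 0]
r13 m[φ1→H] = [7, 6, 6, 5]
r13 m[φ1→B] = [7, 6, 9, 5]
r13 m[φ2→H] = [5, 5, 9, 7]
r13 m[φ2→B] = [6, 7, 5, 8]
r13 m[L→φ0] = [0, 0, 0, 0]
r13 m[H→φ0] = [10, 11, 15, 12]
r13 m[H→φ1] = [5, 6, 9, 7]
r13 m[H→φ2] = [5, 7, 6, 5]
r13 m[B→φ1] = [5, 6, 4, 7]
r13 m[B→φ2] = [4, 4, 7, 4]
r14 m[φ0→L] = [10, 19, 12, 12]
r14 m[φ0→H] = [0, 1, 0, 0]
r14 m[φ1→H] = [7, 6, 6, 5]
r14 m[φ1→B] = [7, 6, 9, 5]
r14 m[φ2→H] = [5, 5, 9, 7]
r14 m[φ2→B] = [6, 7, 5, 8]
r14 m[L→φ0] = [0, 0, 0, 0]
r14 m[H→φ0] = [12, 11, 15, 12]
r14 m[H→φ1] = [5, 6, 9, 7]
r14 m[H→φ2] = [7, 7, 6, 5]
r14 m[B→φ1] = [6, 7, 5, 8]
r14 m[B→φ2] = [7, 6, 9, 5]
r15 m[φ0→L] = [12, 19, 12, 12]
r15 m[φ0→H] = [0, 1, 0, 0]
r15 m[φ1→H] = [8, 7, 7, 6]
r15 m[φ1→B] = [7, 6, 9, 5]
r15 m[φ2→H] = [8, 6, 11, 9]
r15 m[φ2→B] = [8, 9, 5, 8]
r15 m[L→φ0] = [0, 0, 0, 0]
r15 m[H→φ0] = [12, 11, 15, 12]
r15 m[H→φ1] = [5, 6, 9, 7]
r15 m[H→φ2] = [7, 7, 6, 5]
r15 m[B→φ1] = [6, 7, 5, 8]
r15 m[B→φ2] = [7, 6, 9, 5]
r16 m[φ0→L] = [12, 19, 12, 12]
r16 m[φ0→H] = [0, 1, 0, 0]
r16 m[φ1→H] = [8, 7, 7, 6]
r16 m[φ1→B] = [7, 6, 9, 5]
r16 m[φ2→H] = [8, 6, 11, 9]
r16 m[φ2→B] = [8, 9, 5, 8]
r16 m[L→φ0] = [0, 0, 0, 0]
r16 m[H→φ0] = [16, 13, 18, 15]
r16 m[H→φ1] = [8, 7, 11, 9]
r16 m[H→φ2] = [8, 8, 7, 6]
r16 m[B→φ1] = [8, 9, 5, 8]
r16 m[B→φ2] = [7, 6, 9, 5]
r17 m[φ0→L] = [15, 21, 14, 14]
r17 m[φ0→H] = [0, 1, 0, 0]
r17 m[φ1→H] = [8, 9, 9, 8]
r17 m[φ1→B] = [8, 8, 11, 8]
r17 m[φ2→H] = [8, 6, 11, 9]
r17 m[φ2→B] = [9, 10, 6, 9]
r17 m[L→φ0] = [0, 0, 0, 0]
r17 m[H→φ0] = [16, 13, 18, 15]
r17 m[H→φ1] = [8, 7, 11, 9]
r17 m[H→φ2] = [8, 8, 7, 6]
r17 m[B→φ1] = [8, 9, 5, 8]
r17 m[B→φ2] = [7, 6, 9, 5]
r18 m[φ0→L] = [15, 21, 14, 14]
r18 m[φ0→H] = [0, 1, 0, 0]
r18 m[φ1→H] = [8, 9, 9, 8]
r18 m[φ1→B] = [8, 8, 11, 8]
r18 m[φ2→H] = [8, 6, 11, 9]
r18 m[φ2→B] = [9, 10, 6, 9]
r18 m[L→φ0] = [0, 0, 0, 0]
r18 m[H→φ0] = [16, 15, 20, 17]
r18 m[H→φ1] = [8, 7, 11, 9]
r18 m[H→φ2] = [8, 10, 9, 8]
r18 m[B→φ1] = [9, 10, 6, 9]
r18 m[B→φ2] = [8, 8, 11, 8]
r19 m[φ0→L] = [16, 23, 16, 16]
r19 m[φ0→H] = [0, 1, 0, 0]
r19 m[φ1→H] = [9, 10, 10, 9]
r19 m[φ1→B] = [8, 8, 11, 8]
r19 m[φ2→H] = [9, 9, 13, 11]
r19 m[φ2→B] = [9, 10, 8, 11]
r19 m[L→φ0] = [0, 0, 0, 0]
r19 m[H→φ0] = [16, 15, 20, 17]
r19 m[H→φ1] = [8, 7, 11, 9]
r19 m[H→φ2] = [8, 10, 9, 8]
r19 m[B→φ1] = [9, 10, 6, 9]
r19 m[B→φ2] = [8, 8, 11, 8]
no fixed point within 19 rounds

NOT CONVERGED within 19 rounds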